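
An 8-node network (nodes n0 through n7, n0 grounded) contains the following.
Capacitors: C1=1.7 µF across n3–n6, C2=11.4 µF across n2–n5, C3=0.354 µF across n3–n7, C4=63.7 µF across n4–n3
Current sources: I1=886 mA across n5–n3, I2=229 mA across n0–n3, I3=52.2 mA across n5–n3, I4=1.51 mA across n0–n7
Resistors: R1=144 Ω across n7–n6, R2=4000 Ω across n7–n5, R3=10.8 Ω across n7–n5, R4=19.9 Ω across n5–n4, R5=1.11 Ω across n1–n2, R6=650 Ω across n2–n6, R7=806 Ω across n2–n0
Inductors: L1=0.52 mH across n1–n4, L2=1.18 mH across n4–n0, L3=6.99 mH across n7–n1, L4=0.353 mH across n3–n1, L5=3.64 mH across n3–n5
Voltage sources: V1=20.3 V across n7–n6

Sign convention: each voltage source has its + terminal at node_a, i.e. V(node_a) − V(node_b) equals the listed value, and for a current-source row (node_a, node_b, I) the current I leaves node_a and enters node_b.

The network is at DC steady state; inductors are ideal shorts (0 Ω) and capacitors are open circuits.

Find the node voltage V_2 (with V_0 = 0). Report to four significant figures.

MNA unknowns: 7 node voltages V₁..V_7 plus 6 source currents (L1, L2, L3, L4, L5, V1)
C1: Y=0.000 on G[3,6]
C2: Y=0.000 on G[2,5]
I1: z[5]−=0.886, z[3]+=0.886
R1: Y=0.006944 on G[7,6]
R2: Y=0.0002500 on G[7,5]
R3: Y=0.09259 on G[7,5]
I2: z[0]−=0.229, z[3]+=0.229
L1: row V1−V4=0, i_L1 at 1,4
R4: Y=0.05025 on G[5,4]
R5: Y=0.9009 on G[1,2]
L2: row V4−V0=0, i_L2 at 4,0
I3: z[5]−=0.0522, z[3]+=0.0522
I4: z[0]−=0.00151, z[7]+=0.00151
L3: row V7−V1=0, i_L3 at 7,1
C3: Y=0.000 on G[3,7]
R6: Y=0.001538 on G[2,6]
L4: row V3−V1=0, i_L4 at 3,1
L5: row V3−V5=0, i_L5 at 3,5
C4: Y=0.000 on G[4,3]
R7: Y=0.001241 on G[2,0]
V1: row V7−V6=20.3, i_V1 at 7,6
solve → V1=0.000, V2=-0.03456, V3=0.000, V4=0.000, V5=0.000, V6=-20.30, V7=0.000
aux → i_L1=0.2306, i_L2=0.2306, i_L3=0.03269, i_L4=0.2290, i_L5=0.9382, i_V1=-0.1721

-0.03456 V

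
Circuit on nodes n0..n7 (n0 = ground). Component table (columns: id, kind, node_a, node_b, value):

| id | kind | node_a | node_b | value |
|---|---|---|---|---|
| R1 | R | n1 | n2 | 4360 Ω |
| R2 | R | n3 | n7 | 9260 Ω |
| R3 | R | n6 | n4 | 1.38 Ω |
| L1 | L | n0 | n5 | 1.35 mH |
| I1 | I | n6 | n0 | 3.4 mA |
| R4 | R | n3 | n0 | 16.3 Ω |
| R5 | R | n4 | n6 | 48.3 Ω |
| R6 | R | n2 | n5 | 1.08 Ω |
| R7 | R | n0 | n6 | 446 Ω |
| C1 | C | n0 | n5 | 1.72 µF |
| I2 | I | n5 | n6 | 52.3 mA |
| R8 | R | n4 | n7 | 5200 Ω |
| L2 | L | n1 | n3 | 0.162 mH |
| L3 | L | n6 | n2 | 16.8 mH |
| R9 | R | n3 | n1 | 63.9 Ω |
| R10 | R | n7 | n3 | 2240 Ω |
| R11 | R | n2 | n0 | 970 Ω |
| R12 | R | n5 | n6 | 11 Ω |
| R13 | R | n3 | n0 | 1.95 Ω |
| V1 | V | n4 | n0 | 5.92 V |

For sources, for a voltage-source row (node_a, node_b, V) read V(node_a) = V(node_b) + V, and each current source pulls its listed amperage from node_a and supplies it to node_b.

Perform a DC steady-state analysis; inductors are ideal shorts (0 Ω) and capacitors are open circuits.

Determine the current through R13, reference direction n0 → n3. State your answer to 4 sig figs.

Apply KCL at each of the 7 non-ground nodes and solve the resulting linear system.
Node n1: branches {R1, L2, R9} → V_1 = 0.002480
Node n2: branches {R1, R6, L3, R11} → V_2 = 2.527
Node n3: branches {R2, R4, L2, R9, R10, R13} → V_3 = 0.002480
Node n4: branches {R3, R5, R8, V1} → V_4 = 5.920
Node n5: branches {L1, R6, C1, I2, R12} → V_5 = 0.000
Node n6: branches {R3, I1, R5, R7, I2, L3, R12} → V_6 = 2.527
Node n7: branches {R2, R8, R10} → V_7 = 1.526
Source currents: i(L1)=-2.517, i(L2)=0.0005789, i(L3)=2.343, i(V1)=-2.530

-0.001272 A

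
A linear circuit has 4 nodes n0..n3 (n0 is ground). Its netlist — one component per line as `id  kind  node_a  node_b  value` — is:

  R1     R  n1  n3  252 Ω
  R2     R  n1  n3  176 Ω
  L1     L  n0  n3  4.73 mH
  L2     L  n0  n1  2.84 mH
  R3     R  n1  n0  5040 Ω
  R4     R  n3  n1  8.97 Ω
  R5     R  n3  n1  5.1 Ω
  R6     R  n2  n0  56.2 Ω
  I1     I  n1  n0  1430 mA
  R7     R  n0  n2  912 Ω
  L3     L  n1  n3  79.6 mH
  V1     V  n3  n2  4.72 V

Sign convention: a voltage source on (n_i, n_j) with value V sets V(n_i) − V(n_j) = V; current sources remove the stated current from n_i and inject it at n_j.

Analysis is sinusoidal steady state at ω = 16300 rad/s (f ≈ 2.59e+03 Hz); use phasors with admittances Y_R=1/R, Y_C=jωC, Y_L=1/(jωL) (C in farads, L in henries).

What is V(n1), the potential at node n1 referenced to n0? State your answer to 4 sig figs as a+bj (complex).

-17.35-30.95j V

MNA unknowns: 3 node voltages V₁..V_3 plus 1 source current (V1)
R1: Y=0.003968+0.000j on G[1,3]
R2: Y=0.005682+0.000j on G[1,3]
L1: Y=0.000-0.01297j on G[0,3]
L2: Y=0.000-0.02160j on G[0,1]
R3: Y=0.0001984+0.000j on G[1,0]
R4: Y=0.1115+0.000j on G[3,1]
R5: Y=0.1961+0.000j on G[3,1]
R6: Y=0.01779+0.000j on G[2,0]
I1: z[1]−=1.43, z[0]+=1.43
R7: Y=0.001096+0.000j on G[0,2]
L3: Y=0.000-0.0007707j on G[1,3]
V1: row V3−V2=4.72, i_V1 at 3,2
solve → V1=-17.35-30.95j, V2=-19.68-29.78j, V3=-14.96-29.78j
aux → i_V1=-0.3717-0.5626j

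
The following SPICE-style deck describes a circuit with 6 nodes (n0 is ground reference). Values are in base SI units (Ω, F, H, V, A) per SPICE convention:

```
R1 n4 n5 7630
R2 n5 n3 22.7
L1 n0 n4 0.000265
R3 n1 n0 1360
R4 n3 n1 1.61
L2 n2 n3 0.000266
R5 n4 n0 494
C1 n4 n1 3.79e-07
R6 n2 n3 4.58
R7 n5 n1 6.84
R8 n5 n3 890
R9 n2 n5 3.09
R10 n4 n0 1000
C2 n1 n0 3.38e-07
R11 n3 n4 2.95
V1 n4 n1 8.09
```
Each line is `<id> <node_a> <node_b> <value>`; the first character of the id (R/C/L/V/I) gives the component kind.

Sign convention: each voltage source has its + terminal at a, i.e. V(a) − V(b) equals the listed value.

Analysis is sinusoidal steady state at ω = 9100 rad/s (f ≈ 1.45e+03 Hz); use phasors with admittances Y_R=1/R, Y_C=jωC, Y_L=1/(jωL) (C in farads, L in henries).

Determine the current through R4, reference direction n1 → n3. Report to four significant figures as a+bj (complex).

-1.615-0.01868j A

Apply KCL at each of the 5 non-ground nodes and solve the resulting linear system.
Node n1: branches {R3, R4, C1, R7, C2, V1} → V_1 = -8.150+0.01500j
Node n2: branches {L2, R6, R9} → V_2 = -5.829-0.3033j
Node n3: branches {R2, R4, L2, R6, R8, R11} → V_3 = -5.550+0.04508j
Node n4: branches {R1, L1, R5, C1, R10, R11, V1} → V_4 = -0.06032+0.01500j
Node n5: branches {R1, R2, R7, R8, R9} → V_5 = -6.462-0.1823j
Source currents: i(V1)=-1.868-0.04279j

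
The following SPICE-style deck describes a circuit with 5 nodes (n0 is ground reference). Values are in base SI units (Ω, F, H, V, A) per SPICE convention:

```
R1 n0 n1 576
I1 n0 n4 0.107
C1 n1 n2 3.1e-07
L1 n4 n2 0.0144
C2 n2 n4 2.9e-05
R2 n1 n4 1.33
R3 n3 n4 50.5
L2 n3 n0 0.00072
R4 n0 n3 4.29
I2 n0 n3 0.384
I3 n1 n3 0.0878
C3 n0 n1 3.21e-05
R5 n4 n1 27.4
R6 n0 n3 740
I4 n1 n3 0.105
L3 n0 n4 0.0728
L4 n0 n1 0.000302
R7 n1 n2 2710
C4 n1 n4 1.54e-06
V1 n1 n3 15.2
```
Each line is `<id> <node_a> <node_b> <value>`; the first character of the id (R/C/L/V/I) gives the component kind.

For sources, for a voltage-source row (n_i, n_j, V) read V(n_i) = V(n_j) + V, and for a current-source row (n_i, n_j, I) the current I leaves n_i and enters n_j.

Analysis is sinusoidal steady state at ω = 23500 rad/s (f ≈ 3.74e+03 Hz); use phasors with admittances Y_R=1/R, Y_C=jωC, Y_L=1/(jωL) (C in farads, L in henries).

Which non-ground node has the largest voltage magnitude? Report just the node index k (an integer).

3

Element admittances at ω=23500 rad/s:
  Y(R1) = 0.001736+0.000j S between n0,n1
  I1: injects 0.107 A into n4 (from n0)
  Y(C1) = 0.000+0.007285j S between n1,n2
  Y(L1) = 0.000-0.002955j S between n4,n2
  Y(C2) = 0.000+0.6815j S between n2,n4
  Y(R2) = 0.7519+0.000j S between n1,n4
  Y(R3) = 0.01980+0.000j S between n3,n4
  Y(L2) = 0.000-0.05910j S between n3,n0
  Y(R4) = 0.2331+0.000j S between n0,n3
  I2: injects 0.384 A into n3 (from n0)
  I3: injects 0.0878 A into n3 (from n1)
  Y(C3) = 0.000+0.7544j S between n0,n1
  Y(R5) = 0.03650+0.000j S between n4,n1
  Y(R6) = 0.001351+0.000j S between n0,n3
  I4: injects 0.105 A into n3 (from n1)
  Y(L3) = 0.000-0.0005845j S between n0,n4
  Y(L4) = 0.000-0.1409j S between n0,n1
  Y(R7) = 0.0003690+0.000j S between n1,n2
  Y(C4) = 0.000+0.03619j S between n1,n4
  V1: constraint V(n1)−V(n3) = 15.2
Assemble and solve the 5×5 MNA system:
  V(n1)=1.270-6.781j  V(n2)=1.038-6.768j  V(n3)=-13.93-6.781j  V(n4)=1.035-6.767j
  i(V1)=-4.540-0.7667j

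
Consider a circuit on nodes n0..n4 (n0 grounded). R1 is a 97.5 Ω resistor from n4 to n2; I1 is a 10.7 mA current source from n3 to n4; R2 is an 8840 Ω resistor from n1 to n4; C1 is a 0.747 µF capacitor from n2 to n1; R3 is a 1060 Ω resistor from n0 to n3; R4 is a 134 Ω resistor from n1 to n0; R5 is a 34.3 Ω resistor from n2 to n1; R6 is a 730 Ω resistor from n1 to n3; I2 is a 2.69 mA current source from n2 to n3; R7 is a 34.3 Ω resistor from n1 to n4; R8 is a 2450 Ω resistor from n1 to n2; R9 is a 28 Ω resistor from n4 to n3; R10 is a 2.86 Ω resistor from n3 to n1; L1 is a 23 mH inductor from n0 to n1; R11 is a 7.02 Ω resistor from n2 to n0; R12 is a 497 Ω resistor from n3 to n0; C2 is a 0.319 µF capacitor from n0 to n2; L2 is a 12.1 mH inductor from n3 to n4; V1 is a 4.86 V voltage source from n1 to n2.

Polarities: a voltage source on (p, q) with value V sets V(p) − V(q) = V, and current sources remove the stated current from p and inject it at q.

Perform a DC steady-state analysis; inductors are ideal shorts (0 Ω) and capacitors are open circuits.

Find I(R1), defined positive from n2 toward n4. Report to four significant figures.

Apply KCL at each of the 4 non-ground nodes and solve the resulting linear system.
Node n1: branches {R2, C1, R4, R5, R6, R7, R8, R10, L1, V1} → V_1 = 0.000
Node n2: branches {R1, C1, R5, I2, R8, R11, C2, V1} → V_2 = -4.860
Node n3: branches {I1, R3, R6, I2, R9, R10, R12, L2} → V_3 = -0.1198
Node n4: branches {R1, I1, R2, R7, R9, L2} → V_4 = -0.1198
Source currents: i(L1)=-0.6927, i(L2)=0.03441, i(V1)=-0.8819

-0.04862 A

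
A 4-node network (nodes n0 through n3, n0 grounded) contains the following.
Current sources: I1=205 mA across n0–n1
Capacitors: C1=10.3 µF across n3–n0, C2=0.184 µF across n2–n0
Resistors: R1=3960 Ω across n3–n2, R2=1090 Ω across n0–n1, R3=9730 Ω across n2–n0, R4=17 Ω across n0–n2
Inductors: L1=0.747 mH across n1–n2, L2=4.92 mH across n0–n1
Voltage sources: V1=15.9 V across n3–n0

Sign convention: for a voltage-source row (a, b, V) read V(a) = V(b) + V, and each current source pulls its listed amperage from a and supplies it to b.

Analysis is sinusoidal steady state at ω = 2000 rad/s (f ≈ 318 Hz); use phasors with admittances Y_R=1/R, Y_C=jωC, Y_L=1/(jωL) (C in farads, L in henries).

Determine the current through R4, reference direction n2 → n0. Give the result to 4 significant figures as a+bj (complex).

Apply KCL at each of the 3 non-ground nodes and solve the resulting linear system.
Node n1: branches {I1, L1, L2, R2} → V_1 = 0.8400+1.492j
Node n2: branches {R1, C2, L1, R3, R4} → V_2 = 0.9655+1.413j
Node n3: branches {C1, R1, V1} → V_3 = 15.90+0.000j
Source currents: i(V1)=-0.003771-0.3272j

0.05680+0.08314j A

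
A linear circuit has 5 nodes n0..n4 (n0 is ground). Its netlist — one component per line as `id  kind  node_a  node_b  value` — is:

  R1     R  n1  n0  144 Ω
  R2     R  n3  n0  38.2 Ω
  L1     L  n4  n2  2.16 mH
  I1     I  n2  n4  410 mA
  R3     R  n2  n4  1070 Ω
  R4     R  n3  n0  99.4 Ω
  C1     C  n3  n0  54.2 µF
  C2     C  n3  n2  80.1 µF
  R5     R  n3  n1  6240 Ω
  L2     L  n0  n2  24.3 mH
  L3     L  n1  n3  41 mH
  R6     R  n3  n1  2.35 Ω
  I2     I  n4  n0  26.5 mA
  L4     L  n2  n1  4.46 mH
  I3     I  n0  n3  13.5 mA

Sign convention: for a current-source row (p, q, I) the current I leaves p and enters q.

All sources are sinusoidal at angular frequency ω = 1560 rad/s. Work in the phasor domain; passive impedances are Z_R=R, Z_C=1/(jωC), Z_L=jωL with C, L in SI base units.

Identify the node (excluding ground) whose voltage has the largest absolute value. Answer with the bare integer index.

MNA unknowns: 4 node voltages V₁..V_4
R1: Y=0.006944+0.000j on G[1,0]
R2: Y=0.02618+0.000j on G[3,0]
L1: Y=0.000-0.2968j on G[4,2]
I1: z[2]−=0.41, z[4]+=0.41
R3: Y=0.0009346+0.000j on G[2,4]
R4: Y=0.01006+0.000j on G[3,0]
C1: Y=0.000+0.08455j on G[3,0]
C2: Y=0.000+0.1250j on G[3,2]
R5: Y=0.0001603+0.000j on G[3,1]
L2: Y=0.000-0.02638j on G[0,2]
L3: Y=0.000-0.01563j on G[1,3]
R6: Y=0.4255+0.000j on G[3,1]
I2: z[4]−=0.0265, z[0]+=0.0265
L4: Y=0.000-0.1437j on G[2,1]
I3: z[0]−=0.0135, z[3]+=0.0135
solve → V1=-0.2708+0.02149j, V2=-0.4900-0.3880j, V3=-0.1344-0.04716j, V4=-0.4859+0.9042j

4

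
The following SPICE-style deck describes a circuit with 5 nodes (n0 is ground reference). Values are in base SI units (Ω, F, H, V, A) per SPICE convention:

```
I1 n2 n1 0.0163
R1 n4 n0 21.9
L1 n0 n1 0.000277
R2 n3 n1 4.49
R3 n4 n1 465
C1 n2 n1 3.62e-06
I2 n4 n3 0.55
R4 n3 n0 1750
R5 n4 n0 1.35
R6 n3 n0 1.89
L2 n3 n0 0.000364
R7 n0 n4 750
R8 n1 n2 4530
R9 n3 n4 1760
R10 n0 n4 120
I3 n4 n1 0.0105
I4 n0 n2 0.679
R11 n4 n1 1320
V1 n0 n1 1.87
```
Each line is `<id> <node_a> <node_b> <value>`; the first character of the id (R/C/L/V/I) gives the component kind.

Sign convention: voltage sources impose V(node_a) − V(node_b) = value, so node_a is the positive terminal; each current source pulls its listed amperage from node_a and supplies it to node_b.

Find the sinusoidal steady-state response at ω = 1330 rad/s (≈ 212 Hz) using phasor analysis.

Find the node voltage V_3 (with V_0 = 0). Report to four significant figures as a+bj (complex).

Apply KCL at each of the 4 non-ground nodes and solve the resulting linear system.
Node n1: branches {I1, L1, R2, R3, C1, R8, I3, R11, V1} → V_1 = -1.870+0.000j
Node n2: branches {I1, C1, R8, I4} → V_2 = 4.428-137.4j
Node n3: branches {R2, I2, R4, R6, L2, R9} → V_3 = 0.02074+0.05689j
Node n4: branches {R1, R3, I2, R5, R7, R9, R10, I3, R11} → V_4 = -0.7078+4.042e-05j
Source currents: i(V1)=-1.114+5.063j

0.02074+0.05689j V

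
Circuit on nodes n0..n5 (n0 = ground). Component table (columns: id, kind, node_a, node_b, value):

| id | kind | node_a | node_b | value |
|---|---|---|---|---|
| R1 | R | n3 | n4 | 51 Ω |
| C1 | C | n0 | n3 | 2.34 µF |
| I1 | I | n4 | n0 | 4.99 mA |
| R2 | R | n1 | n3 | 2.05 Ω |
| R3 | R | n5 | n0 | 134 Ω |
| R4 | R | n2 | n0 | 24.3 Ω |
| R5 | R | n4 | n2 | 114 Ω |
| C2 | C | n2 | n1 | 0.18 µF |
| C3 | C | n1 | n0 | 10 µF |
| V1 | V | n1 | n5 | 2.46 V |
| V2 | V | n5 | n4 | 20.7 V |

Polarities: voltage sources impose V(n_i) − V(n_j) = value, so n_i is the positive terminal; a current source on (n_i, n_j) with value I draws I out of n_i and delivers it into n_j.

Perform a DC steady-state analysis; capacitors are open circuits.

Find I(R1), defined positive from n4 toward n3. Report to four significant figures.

Apply KCL at each of the 5 non-ground nodes and solve the resulting linear system.
Node n1: branches {R2, C2, C3, V1} → V_1 = 12.31
Node n2: branches {R4, R5, C2} → V_2 = -1.907
Node n3: branches {R1, C1, R2} → V_3 = 11.41
Node n4: branches {R1, I1, R5, V2} → V_4 = -10.85
Node n5: branches {R3, V1, V2} → V_5 = 9.847
Source currents: i(V1)=-0.4366, i(V2)=-0.5101

-0.4366 A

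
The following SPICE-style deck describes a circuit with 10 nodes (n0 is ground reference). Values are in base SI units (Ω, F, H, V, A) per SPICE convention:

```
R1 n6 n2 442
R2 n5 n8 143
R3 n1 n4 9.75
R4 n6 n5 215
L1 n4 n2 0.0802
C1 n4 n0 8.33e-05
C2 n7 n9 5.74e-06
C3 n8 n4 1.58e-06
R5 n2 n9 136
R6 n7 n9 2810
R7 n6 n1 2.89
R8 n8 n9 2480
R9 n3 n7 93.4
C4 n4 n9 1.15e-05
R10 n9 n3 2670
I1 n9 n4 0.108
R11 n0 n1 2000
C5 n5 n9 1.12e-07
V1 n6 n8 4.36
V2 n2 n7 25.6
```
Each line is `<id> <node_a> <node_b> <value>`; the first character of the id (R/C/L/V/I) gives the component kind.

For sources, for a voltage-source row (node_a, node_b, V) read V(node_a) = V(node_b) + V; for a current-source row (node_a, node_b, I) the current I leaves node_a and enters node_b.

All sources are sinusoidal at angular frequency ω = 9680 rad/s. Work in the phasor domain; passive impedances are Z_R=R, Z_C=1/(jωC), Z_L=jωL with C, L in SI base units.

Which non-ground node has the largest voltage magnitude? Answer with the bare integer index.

MNA unknowns: 9 node voltages V₁..V_9 plus 2 source currents (V1, V2)
R1: Y=0.002262+0.000j on G[6,2]
R2: Y=0.006993+0.000j on G[5,8]
R3: Y=0.1026+0.000j on G[1,4]
R4: Y=0.004651+0.000j on G[6,5]
L1: Y=0.000-0.001288j on G[4,2]
C1: Y=0.000+0.8063j on G[4,0]
C2: Y=0.000+0.05556j on G[7,9]
C3: Y=0.000+0.01529j on G[8,4]
R5: Y=0.007353+0.000j on G[2,9]
R6: Y=0.0003559+0.000j on G[7,9]
R7: Y=0.3460+0.000j on G[6,1]
R8: Y=0.0004032+0.000j on G[8,9]
R9: Y=0.01071+0.000j on G[3,7]
C4: Y=0.000+0.1113j on G[4,9]
R10: Y=0.0003745+0.000j on G[9,3]
I1: z[9]−=0.108, z[4]+=0.108
R11: Y=0.0005000+0.000j on G[0,1]
C5: Y=0.000+0.001084j on G[5,9]
V1: row V6−V8=4.36, i_V1 at 6,8
V2: row V2−V7=25.6, i_V2 at 2,7
solve → V1=0.6749+0.6546j, V2=25.49+6.040j, V3=-0.09583+5.888j, V4=-0.0004059+0.0004185j, V5=-1.791+1.032j, V6=0.8760+0.8495j, V7=-0.1050+6.040j, V8=-3.484+0.8495j, V9=0.1675+1.549j
aux → i_V1=-0.02630-0.05484j, i_V2=-0.2497-0.01192j

2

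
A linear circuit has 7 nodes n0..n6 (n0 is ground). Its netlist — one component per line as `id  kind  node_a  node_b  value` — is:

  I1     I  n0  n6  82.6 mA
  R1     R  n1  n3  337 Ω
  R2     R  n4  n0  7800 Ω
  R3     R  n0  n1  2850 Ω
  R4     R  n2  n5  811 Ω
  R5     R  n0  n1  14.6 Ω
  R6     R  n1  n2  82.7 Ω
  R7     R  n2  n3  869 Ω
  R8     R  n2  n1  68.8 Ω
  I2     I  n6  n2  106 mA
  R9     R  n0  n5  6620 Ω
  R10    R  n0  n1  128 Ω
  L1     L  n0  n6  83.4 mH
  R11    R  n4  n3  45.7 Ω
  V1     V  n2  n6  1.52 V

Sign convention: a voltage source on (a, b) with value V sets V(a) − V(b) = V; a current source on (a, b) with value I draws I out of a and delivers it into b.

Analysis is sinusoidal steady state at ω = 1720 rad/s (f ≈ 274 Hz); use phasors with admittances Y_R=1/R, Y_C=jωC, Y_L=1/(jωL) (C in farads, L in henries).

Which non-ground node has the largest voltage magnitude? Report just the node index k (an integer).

2

MNA unknowns: 6 node voltages V₁..V_6 plus 1 source current (V1)
I1: z[0]−=0.0826, z[6]+=0.0826
R1: Y=0.002967+0.000j on G[1,3]
R2: Y=0.0001282+0.000j on G[4,0]
R3: Y=0.0003509+0.000j on G[0,1]
R4: Y=0.001233+0.000j on G[2,5]
R5: Y=0.06849+0.000j on G[0,1]
R6: Y=0.01209+0.000j on G[1,2]
R7: Y=0.001151+0.000j on G[2,3]
R8: Y=0.01453+0.000j on G[2,1]
I2: z[6]−=0.106, z[2]+=0.106
R9: Y=0.0001511+0.000j on G[0,5]
R10: Y=0.007812+0.000j on G[0,1]
L1: Y=0.000-0.006971j on G[0,6]
R11: Y=0.02188+0.000j on G[4,3]
V1: row V2−V6=1.52, i_V1 at 2,6
solve → V1=0.9975+0.2043j, V2=3.788+0.7759j, V3=1.724+0.3531j, V4=1.714+0.3511j, V5=3.375+0.6912j, V6=2.268+0.7759j
aux → i_V1=0.02881-0.01581j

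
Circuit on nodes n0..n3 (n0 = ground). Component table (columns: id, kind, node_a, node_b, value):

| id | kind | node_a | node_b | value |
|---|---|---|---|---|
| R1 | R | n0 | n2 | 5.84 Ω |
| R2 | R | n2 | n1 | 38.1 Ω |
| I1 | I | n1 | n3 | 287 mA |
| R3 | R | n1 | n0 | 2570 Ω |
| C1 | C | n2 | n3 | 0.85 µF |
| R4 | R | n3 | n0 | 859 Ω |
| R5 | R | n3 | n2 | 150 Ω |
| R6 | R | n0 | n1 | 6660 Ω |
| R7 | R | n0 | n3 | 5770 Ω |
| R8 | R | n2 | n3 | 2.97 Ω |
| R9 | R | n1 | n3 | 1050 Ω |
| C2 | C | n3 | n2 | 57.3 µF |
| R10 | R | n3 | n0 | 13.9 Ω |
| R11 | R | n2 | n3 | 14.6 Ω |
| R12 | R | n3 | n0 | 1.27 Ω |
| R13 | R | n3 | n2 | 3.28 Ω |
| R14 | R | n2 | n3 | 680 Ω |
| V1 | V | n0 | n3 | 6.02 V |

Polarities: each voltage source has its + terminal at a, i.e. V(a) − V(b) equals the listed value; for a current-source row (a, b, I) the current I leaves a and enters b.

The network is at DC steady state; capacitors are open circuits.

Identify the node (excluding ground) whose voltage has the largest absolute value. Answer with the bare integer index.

1

Apply KCL at each of the 3 non-ground nodes and solve the resulting linear system.
Node n1: branches {R2, I1, R3, R6, R9} → V_1 = -15.44
Node n2: branches {R1, R2, C1, R5, R8, C2, R11, R13, R14} → V_2 = -5.164
Node n3: branches {I1, C1, R4, R5, R7, R8, R9, C2, R10, R11, R12, R13, R14, V1} → V_3 = -6.020
Source currents: i(V1)=-6.074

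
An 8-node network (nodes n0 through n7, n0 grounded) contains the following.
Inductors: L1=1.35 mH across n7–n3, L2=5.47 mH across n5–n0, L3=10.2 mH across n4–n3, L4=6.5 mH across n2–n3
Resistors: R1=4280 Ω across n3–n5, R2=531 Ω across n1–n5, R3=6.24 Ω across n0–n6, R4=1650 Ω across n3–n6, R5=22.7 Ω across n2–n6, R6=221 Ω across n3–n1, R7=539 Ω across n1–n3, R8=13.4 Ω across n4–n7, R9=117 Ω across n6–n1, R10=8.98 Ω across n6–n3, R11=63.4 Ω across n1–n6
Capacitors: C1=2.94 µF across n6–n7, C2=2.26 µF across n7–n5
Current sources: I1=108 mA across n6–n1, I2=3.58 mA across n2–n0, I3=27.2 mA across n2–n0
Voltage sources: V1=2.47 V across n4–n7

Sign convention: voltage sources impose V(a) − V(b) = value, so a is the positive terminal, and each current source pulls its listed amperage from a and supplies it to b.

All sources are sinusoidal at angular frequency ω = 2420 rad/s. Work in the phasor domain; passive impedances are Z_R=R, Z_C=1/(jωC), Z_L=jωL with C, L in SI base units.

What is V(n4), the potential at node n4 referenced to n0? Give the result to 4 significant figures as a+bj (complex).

1.936+0.1578j V

MNA unknowns: 7 node voltages V₁..V_7 plus 1 source current (V1)
L1: Y=0.000-0.3061j on G[7,3]
R1: Y=0.0002336+0.000j on G[3,5]
R2: Y=0.001883+0.000j on G[1,5]
R3: Y=0.1603+0.000j on G[0,6]
R4: Y=0.0006061+0.000j on G[3,6]
C1: Y=0.000+0.007115j on G[6,7]
C2: Y=0.000+0.005469j on G[7,5]
R5: Y=0.04405+0.000j on G[2,6]
R6: Y=0.004525+0.000j on G[3,1]
L2: Y=0.000-0.07554j on G[5,0]
R7: Y=0.001855+0.000j on G[1,3]
L3: Y=0.000-0.04051j on G[4,3]
R8: Y=0.07463+0.000j on G[4,7]
I1: z[6]−=0.108, z[1]+=0.108
R9: Y=0.008547+0.000j on G[6,1]
L4: Y=0.000-0.06357j on G[2,3]
I2: z[2]−=0.00358, z[0]+=0.00358
R10: Y=0.1114+0.000j on G[6,3]
R11: Y=0.01577+0.000j on G[1,6]
I3: z[2]−=0.0272, z[0]+=0.0272
V1: row V4−V7=2.47, i_V1 at 4,7
solve → V1=3.104+0.04882j, V2=-0.3922-0.2144j, V3=-0.2299+0.1536j, V4=1.936+0.1578j, V5=0.04195+0.06908j, V6=-0.2246+0.01977j, V7=-0.5341+0.1578j
aux → i_V1=-0.1845+0.08774j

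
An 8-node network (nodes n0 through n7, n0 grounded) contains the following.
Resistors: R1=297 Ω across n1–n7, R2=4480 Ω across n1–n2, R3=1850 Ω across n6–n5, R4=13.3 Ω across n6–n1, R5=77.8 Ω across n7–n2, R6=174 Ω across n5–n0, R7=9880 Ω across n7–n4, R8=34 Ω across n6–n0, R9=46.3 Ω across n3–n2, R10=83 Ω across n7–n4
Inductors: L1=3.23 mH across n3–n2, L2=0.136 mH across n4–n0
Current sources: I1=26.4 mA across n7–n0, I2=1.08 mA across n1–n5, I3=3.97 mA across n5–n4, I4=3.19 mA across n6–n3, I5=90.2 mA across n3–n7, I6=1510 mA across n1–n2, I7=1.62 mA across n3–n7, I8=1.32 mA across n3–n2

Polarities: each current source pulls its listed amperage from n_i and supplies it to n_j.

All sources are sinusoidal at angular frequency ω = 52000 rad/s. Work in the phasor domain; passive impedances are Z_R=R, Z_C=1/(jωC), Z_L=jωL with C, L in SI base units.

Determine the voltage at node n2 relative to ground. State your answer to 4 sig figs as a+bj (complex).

188.6+5.565j V

Element admittances at ω=52000 rad/s:
  Y(R1) = 0.003367+0.000j S between n1,n7
  Y(L1) = 0.000-0.005954j S between n3,n2
  Y(L2) = 0.000-0.1414j S between n4,n0
  Y(R2) = 0.0002232+0.000j S between n1,n2
  Y(R3) = 0.0005405+0.000j S between n6,n5
  Y(R4) = 0.07519+0.000j S between n6,n1
  Y(R5) = 0.01285+0.000j S between n7,n2
  I1: injects 0.0264 A into n0 (from n7)
  Y(R6) = 0.005747+0.000j S between n5,n0
  I2: injects 0.00108 A into n5 (from n1)
  Y(R7) = 0.0001012+0.000j S between n7,n4
  Y(R8) = 0.02941+0.000j S between n6,n0
  Y(R9) = 0.02160+0.000j S between n3,n2
  Y(R10) = 0.01205+0.000j S between n7,n4
  I3: injects 0.00397 A into n4 (from n5)
  I4: injects 0.00319 A into n3 (from n6)
  I5: injects 0.0902 A into n7 (from n3)
  I6: injects 1.51 A into n2 (from n1)
  I7: injects 0.00162 A into n7 (from n3)
  I8: injects 0.00132 A into n2 (from n3)
Assemble and solve the 7×7 MNA system:
  V(n1)=-47.82+0.8107j  V(n2)=188.6+5.565j  V(n3)=184.7+4.498j  V(n4)=0.1227+7.075j  V(n5)=-3.404+0.04986j  V(n6)=-34.25+0.5800j  V(n7)=82.14+5.647j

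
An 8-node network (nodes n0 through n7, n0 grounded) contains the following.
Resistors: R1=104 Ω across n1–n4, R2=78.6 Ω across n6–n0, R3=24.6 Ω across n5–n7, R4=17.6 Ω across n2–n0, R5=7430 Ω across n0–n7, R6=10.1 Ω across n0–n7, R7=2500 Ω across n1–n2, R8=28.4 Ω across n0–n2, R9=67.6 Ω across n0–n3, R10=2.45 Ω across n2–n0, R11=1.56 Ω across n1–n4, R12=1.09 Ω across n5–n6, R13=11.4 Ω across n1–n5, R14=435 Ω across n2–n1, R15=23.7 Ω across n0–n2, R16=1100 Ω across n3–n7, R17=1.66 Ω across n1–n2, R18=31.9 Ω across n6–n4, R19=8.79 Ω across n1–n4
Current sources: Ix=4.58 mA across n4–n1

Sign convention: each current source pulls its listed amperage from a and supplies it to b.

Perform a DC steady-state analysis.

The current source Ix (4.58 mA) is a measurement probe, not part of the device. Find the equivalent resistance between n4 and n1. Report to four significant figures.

Element admittances at DC:
  Y(R1) = 0.009615 S between n1,n4
  Y(R2) = 0.01272 S between n6,n0
  Y(R3) = 0.04065 S between n5,n7
  Y(R4) = 0.05682 S between n2,n0
  Y(R5) = 0.0001346 S between n0,n7
  Y(R6) = 0.09901 S between n0,n7
  Y(R7) = 0.0004000 S between n1,n2
  Y(R8) = 0.03521 S between n0,n2
  Y(R9) = 0.01479 S between n0,n3
  Y(R10) = 0.4082 S between n2,n0
  Y(R11) = 0.6410 S between n1,n4
  Y(R12) = 0.9174 S between n5,n6
  Y(R13) = 0.08772 S between n1,n5
  Y(R14) = 0.002299 S between n2,n1
  Y(R15) = 0.04219 S between n0,n2
  Y(R16) = 0.0009091 S between n3,n7
  Y(R17) = 0.6024 S between n1,n2
  Y(R18) = 0.03135 S between n6,n4
  Y(R19) = 0.1138 S between n1,n4
  Ix: injects 0.00458 A into n1 (from n4)
Assemble and solve the 7×7 MNA system:
  V(n1)=0.0001494  V(n2)=7.876e-05  V(n3)=-1.646e-05  V(n4)=-0.005656  V(n5)=-0.0009837  V(n6)=-0.001123  V(n7)=-0.0002843

R_eq = 1.268 Ω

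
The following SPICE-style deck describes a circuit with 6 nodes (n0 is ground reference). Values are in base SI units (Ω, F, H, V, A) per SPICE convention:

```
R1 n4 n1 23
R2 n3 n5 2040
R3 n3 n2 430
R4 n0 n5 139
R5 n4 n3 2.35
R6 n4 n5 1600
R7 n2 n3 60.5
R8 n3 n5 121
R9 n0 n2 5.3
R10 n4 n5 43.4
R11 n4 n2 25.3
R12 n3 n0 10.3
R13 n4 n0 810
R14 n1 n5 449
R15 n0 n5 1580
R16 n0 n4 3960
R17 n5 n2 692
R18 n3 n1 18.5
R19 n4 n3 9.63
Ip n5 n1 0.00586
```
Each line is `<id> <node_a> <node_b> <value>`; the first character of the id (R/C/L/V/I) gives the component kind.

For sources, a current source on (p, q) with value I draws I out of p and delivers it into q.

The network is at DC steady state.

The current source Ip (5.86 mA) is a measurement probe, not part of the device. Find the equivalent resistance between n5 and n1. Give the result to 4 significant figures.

MNA unknowns: 5 node voltages V₁..V_5
R1: Y=0.04348 on G[4,1]
R2: Y=0.0004902 on G[3,5]
R3: Y=0.002326 on G[3,2]
R4: Y=0.007194 on G[0,5]
R5: Y=0.4255 on G[4,3]
R6: Y=0.0006250 on G[4,5]
R7: Y=0.01653 on G[2,3]
R8: Y=0.008264 on G[3,5]
R9: Y=0.1887 on G[0,2]
R10: Y=0.02304 on G[4,5]
R11: Y=0.03953 on G[4,2]
R12: Y=0.09709 on G[3,0]
R13: Y=0.001235 on G[4,0]
R14: Y=0.002227 on G[1,5]
R15: Y=0.0006329 on G[0,5]
R16: Y=0.0002525 on G[0,4]
R17: Y=0.001445 on G[5,2]
R18: Y=0.05405 on G[3,1]
R19: Y=0.1038 on G[4,3]
Ip: z[5]−=0.00586, z[1]+=0.00586
solve → V1=0.06322, V2=0.0009294, V3=0.008175, V4=0.006515, V5=-0.1250

R_eq = 32.13 Ω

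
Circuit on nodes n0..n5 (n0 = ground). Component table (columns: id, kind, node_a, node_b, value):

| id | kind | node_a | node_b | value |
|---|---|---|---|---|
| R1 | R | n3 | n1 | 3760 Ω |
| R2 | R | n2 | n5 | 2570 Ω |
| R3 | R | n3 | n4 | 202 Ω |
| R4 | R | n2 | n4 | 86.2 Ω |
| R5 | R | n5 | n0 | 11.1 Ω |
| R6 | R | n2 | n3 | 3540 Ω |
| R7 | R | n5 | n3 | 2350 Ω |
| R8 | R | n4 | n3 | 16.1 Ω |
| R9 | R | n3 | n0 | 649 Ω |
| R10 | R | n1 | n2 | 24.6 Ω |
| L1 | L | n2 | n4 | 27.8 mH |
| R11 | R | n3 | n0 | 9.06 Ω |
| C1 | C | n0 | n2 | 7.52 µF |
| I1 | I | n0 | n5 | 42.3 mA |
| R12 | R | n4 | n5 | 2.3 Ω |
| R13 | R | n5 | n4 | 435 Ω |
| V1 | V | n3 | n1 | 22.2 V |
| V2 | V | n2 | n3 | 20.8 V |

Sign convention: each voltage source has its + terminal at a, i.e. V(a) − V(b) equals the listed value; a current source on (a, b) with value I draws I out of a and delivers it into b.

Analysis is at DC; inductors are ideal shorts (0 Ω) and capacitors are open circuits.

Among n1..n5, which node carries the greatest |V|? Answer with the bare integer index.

1

MNA unknowns: 5 node voltages V₁..V_5 plus 3 source currents (L1, V1, V2)
R1: Y=0.0002660 on G[3,1]
R2: Y=0.0003891 on G[2,5]
R3: Y=0.004950 on G[3,4]
R4: Y=0.01160 on G[2,4]
R5: Y=0.09009 on G[5,0]
R6: Y=0.0002825 on G[2,3]
R7: Y=0.0004255 on G[5,3]
R8: Y=0.06211 on G[4,3]
R9: Y=0.001541 on G[3,0]
R10: Y=0.04065 on G[1,2]
L1: row V2−V4=0, i_L1 at 2,4
R11: Y=0.1104 on G[3,0]
C1: Y=0.000 on G[0,2]
I1: z[0]−=0.0423, z[5]+=0.0423
R12: Y=0.4348 on G[4,5]
R13: Y=0.002299 on G[5,4]
V1: row V3−V1=22.2, i_V1 at 3,1
V2: row V2−V3=20.8, i_V2 at 2,3
solve → V1=-30.33, V2=12.67, V3=-8.131, V4=12.67, V5=10.57
aux → i_L1=2.312, i_V1=-1.754, i_V2=-4.067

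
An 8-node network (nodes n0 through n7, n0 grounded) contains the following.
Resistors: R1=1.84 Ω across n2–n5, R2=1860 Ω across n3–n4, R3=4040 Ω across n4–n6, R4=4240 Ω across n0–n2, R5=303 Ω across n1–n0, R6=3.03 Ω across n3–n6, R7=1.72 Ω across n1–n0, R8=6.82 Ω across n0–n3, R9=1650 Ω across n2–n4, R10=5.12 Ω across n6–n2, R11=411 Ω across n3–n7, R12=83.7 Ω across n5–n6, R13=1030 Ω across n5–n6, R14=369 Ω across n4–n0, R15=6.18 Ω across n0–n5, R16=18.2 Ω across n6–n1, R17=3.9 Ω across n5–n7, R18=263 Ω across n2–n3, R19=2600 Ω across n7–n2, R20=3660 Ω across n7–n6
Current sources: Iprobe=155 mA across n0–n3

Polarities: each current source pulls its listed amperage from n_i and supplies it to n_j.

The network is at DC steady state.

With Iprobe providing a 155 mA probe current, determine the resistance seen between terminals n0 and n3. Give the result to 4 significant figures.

R_eq = 4.123 Ω

Apply KCL at each of the 7 non-ground nodes and solve the resulting linear system.
Node n1: branches {R5, R7, R16} → V_1 = 0.03960
Node n2: branches {R1, R4, R9, R10, R18, R19} → V_2 = 0.2946
Node n3: branches {R2, R6, R8, R11, R18, Iprobe} → V_3 = 0.6390
Node n4: branches {R2, R3, R9, R14} → V_4 = 0.1551
Node n5: branches {R1, R12, R13, R15, R17} → V_5 = 0.2327
Node n6: branches {R3, R6, R10, R12, R13, R16, R20} → V_6 = 0.4610
Node n7: branches {R11, R17, R19, R20} → V_7 = 0.2368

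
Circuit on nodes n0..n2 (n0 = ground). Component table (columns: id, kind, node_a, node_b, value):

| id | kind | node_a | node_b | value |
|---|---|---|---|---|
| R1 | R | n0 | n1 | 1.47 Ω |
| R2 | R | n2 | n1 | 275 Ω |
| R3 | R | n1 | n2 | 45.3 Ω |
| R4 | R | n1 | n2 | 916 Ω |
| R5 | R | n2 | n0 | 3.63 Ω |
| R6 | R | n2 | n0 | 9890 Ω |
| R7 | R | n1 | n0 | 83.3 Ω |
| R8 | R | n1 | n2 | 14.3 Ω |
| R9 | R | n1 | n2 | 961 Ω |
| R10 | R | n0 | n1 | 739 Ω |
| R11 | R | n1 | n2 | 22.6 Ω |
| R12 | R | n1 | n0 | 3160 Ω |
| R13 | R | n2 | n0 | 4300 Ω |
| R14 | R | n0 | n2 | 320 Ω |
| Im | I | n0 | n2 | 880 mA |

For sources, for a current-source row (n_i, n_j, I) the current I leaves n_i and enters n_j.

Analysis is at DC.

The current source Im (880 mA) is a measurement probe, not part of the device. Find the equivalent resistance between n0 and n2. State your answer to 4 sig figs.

Apply KCL at each of the 2 non-ground nodes and solve the resulting linear system.
Node n1: branches {R1, R2, R3, R4, R7, R8, R9, R10, R11, R12} → V_1 = 0.3767
Node n2: branches {R2, R3, R4, R5, R6, R8, R9, R11, R13, R14, Im} → V_2 = 2.218

R_eq = 2.520 Ω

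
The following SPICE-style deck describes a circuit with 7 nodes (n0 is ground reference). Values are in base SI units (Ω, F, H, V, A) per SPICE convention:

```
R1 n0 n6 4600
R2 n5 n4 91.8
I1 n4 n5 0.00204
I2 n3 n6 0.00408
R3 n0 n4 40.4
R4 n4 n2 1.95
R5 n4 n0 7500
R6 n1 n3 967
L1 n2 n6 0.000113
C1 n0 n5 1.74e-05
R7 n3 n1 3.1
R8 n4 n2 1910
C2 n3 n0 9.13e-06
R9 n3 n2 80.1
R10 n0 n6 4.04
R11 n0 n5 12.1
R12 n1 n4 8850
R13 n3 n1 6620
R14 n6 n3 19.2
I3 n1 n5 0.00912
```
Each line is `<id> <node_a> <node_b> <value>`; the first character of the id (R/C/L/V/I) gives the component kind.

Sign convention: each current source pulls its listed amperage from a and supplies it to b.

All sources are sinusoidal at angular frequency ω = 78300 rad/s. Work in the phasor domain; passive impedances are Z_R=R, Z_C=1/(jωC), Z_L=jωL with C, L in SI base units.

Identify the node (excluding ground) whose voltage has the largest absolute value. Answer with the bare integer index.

1

Element admittances at ω=78300 rad/s:
  Y(R1) = 0.0002174+0.000j S between n0,n6
  Y(R2) = 0.01089+0.000j S between n5,n4
  I1: injects 0.00204 A into n5 (from n4)
  I2: injects 0.00408 A into n6 (from n3)
  Y(R3) = 0.02475+0.000j S between n0,n4
  Y(R4) = 0.5128+0.000j S between n4,n2
  Y(R5) = 0.0001333+0.000j S between n4,n0
  Y(R6) = 0.001034+0.000j S between n1,n3
  Y(L1) = 0.000-0.1130j S between n2,n6
  Y(C1) = 0.000+1.362j S between n0,n5
  Y(R7) = 0.3226+0.000j S between n3,n1
  Y(R8) = 0.0005236+0.000j S between n4,n2
  Y(C2) = 0.000+0.7149j S between n3,n0
  Y(R9) = 0.01248+0.000j S between n3,n2
  Y(R10) = 0.2475+0.000j S between n0,n6
  Y(R11) = 0.08264+0.000j S between n0,n5
  Y(R12) = 0.0001130+0.000j S between n1,n4
  Y(R13) = 0.0001511+0.000j S between n3,n1
  Y(R14) = 0.05208+0.000j S between n6,n3
  I3: injects 0.00912 A into n5 (from n1)
Assemble and solve the 6×6 MNA system:
  V(n1)=-0.02959+0.01781j  V(n2)=0.0007297-0.01191j  V(n3)=-0.001429+0.01782j  V(n4)=-0.003029-0.01129j  V(n5)=0.0004682-0.008135j  V(n6)=0.006834+0.005397j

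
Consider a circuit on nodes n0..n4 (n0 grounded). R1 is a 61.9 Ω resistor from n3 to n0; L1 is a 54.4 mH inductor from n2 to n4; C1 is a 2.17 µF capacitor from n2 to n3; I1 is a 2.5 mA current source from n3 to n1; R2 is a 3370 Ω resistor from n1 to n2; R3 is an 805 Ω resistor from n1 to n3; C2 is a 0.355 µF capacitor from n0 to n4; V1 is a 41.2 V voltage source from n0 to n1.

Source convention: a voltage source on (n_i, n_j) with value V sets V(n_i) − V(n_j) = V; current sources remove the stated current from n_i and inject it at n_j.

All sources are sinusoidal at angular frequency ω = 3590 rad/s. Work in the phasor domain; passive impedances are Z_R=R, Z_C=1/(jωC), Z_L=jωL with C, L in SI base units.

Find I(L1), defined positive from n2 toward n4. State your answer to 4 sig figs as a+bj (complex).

Element admittances at ω=3590 rad/s:
  Y(R1) = 0.01616+0.000j S between n3,n0
  Y(L1) = 0.000-0.005120j S between n2,n4
  Y(C1) = 0.000+0.007790j S between n2,n3
  I1: injects 0.0025 A into n1 (from n3)
  Y(R2) = 0.0002967+0.000j S between n1,n2
  Y(R3) = 0.001242+0.000j S between n1,n3
  Y(C2) = 0.000+0.001274j S between n0,n4
  V1: constraint V(n0)−V(n1) = 41.2
Assemble and solve the 5×5 MNA system:
  V(n1)=-41.20+0.000j  V(n2)=-3.000+1.415j  V(n3)=-3.599+0.2684j  V(n4)=-3.994+1.884j
  i(V1)=-0.06054-0.0007534j

-0.002401-0.005090j A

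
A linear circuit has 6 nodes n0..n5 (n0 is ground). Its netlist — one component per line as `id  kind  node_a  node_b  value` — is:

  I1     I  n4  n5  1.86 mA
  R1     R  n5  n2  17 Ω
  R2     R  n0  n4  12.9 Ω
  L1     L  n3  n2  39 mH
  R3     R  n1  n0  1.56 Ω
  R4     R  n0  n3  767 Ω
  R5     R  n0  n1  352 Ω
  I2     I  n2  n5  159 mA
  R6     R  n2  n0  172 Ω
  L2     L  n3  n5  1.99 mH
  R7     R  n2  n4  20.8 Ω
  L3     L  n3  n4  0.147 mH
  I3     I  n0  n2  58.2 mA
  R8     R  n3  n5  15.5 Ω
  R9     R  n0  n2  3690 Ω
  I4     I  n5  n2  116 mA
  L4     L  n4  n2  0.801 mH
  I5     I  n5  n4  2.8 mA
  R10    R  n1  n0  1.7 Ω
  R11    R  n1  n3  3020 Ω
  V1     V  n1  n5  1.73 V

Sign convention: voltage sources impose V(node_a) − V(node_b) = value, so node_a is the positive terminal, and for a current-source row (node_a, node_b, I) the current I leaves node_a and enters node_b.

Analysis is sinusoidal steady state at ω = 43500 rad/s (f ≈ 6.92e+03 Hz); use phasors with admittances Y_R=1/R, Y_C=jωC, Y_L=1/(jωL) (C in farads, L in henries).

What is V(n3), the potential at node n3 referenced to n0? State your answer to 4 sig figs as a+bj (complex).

-0.8773-0.1129j V

Element admittances at ω=43500 rad/s:
  I1: injects 0.00186 A into n5 (from n4)
  Y(R1) = 0.05882+0.000j S between n5,n2
  Y(R2) = 0.07752+0.000j S between n0,n4
  Y(L1) = 0.000-0.0005894j S between n3,n2
  Y(R3) = 0.6410+0.000j S between n1,n0
  Y(R4) = 0.001304+0.000j S between n0,n3
  Y(R5) = 0.002841+0.000j S between n0,n1
  I2: injects 0.159 A into n5 (from n2)
  Y(R6) = 0.005814+0.000j S between n2,n0
  Y(L2) = 0.000-0.01155j S between n3,n5
  Y(R7) = 0.04808+0.000j S between n2,n4
  Y(L3) = 0.000-0.1564j S between n3,n4
  I3: injects 0.0582 A into n2 (from n0)
  Y(R8) = 0.06452+0.000j S between n3,n5
  Y(R9) = 0.0002710+0.000j S between n0,n2
  I4: injects 0.116 A into n2 (from n5)
  Y(L4) = 0.000-0.02870j S between n4,n2
  I5: injects 0.0028 A into n4 (from n5)
  Y(R10) = 0.5882+0.000j S between n1,n0
  Y(R11) = 0.0003311+0.000j S between n1,n3
  V1: constraint V(n1)−V(n5) = 1.73
Assemble and solve the 6×6 MNA system:
  V(n1)=0.1021-0.01123j  V(n2)=-1.003+0.01289j  V(n3)=-0.8773-0.1129j  V(n4)=-0.7783+0.1794j  V(n5)=-1.628-0.01123j
  i(V1)=-0.1261+0.01381j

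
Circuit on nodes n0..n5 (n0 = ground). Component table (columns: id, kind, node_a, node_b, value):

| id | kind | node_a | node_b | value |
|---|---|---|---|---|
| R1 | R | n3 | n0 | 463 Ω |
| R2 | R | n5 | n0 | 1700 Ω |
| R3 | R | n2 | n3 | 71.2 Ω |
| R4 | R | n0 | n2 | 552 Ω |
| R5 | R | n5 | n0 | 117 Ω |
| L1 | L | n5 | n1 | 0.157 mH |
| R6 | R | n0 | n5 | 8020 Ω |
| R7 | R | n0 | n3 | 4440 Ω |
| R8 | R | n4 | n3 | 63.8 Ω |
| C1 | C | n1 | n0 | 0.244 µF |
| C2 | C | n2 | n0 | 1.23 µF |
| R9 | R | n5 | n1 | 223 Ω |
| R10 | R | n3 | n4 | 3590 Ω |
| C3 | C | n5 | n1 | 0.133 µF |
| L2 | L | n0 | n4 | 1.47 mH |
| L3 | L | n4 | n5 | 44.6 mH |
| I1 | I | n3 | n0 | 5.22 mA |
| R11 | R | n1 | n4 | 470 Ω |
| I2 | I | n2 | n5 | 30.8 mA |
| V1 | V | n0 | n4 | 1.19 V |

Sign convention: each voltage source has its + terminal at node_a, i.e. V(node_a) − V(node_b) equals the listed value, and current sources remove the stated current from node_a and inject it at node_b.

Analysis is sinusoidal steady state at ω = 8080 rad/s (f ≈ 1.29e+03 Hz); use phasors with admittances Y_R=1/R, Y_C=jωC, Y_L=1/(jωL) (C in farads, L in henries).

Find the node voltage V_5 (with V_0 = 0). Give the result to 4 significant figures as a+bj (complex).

2.447+0.4630j V

Element admittances at ω=8080 rad/s:
  Y(R1) = 0.002160+0.000j S between n3,n0
  Y(R2) = 0.0005882+0.000j S between n5,n0
  Y(R3) = 0.01404+0.000j S between n2,n3
  Y(R4) = 0.001812+0.000j S between n0,n2
  Y(R5) = 0.008547+0.000j S between n5,n0
  Y(L1) = 0.000-0.7883j S between n5,n1
  Y(R6) = 0.0001247+0.000j S between n0,n5
  Y(R7) = 0.0002252+0.000j S between n0,n3
  Y(R8) = 0.01567+0.000j S between n4,n3
  Y(C1) = 0.000+0.001972j S between n1,n0
  Y(C2) = 0.000+0.009938j S between n2,n0
  Y(R9) = 0.004484+0.000j S between n5,n1
  Y(R10) = 0.0002786+0.000j S between n3,n4
  Y(C3) = 0.000+0.001075j S between n5,n1
  Y(L2) = 0.000-0.08419j S between n0,n4
  Y(L3) = 0.000-0.002775j S between n4,n5
  I1: injects 0.00522 A into n0 (from n3)
  Y(R11) = 0.002128+0.000j S between n1,n4
  I2: injects 0.0308 A into n5 (from n2)
  V1: constraint V(n0)−V(n4) = 1.19
Assemble and solve the 6×6 MNA system:
  V(n1)=2.454+0.4542j  V(n2)=-2.077+2.114j  V(n3)=-1.648+0.9170j  V(n4)=-1.190+0.000j  V(n5)=2.447+0.4630j
  i(V1)=-0.001725+0.09469j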